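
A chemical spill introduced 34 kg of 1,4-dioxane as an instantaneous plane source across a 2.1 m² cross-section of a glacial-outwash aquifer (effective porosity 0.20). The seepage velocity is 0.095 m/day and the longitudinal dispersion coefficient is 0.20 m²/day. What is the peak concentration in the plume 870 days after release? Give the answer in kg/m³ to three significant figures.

The peak of an instantaneous 1D plume sits at x = vt; there the Gaussian factor is 1 and C_max = M/(n_e·A·√(4πDt)), where n_e·A is the pore area the mass is dissolved in.
√(4πDt) = √(4π × 0.20 × 870) = 46.76 m, so C_max = 34/(0.20 × 2.1 × 46.76) = 1.73 kg/m³.

1.73 kg/m³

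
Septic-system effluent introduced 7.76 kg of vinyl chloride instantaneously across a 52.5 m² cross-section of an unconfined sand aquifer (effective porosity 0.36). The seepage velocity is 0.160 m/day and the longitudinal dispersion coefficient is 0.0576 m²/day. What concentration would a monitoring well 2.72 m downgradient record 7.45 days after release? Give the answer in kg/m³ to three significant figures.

For an instantaneous plane source, C(x,t) = M/(n_e·A·√(4πDt)) · exp(−(x−vt)²/(4Dt)), with n_e·A the pore (flow) area.
Plume center vt = 0.160 × 7.45 = 1.192 m, so the well at 2.72 m is 1.528 m downgradient of the peak.
√(4πDt) = 2.322 m, giving peak height M/(n_e·A·√(4πDt)) = 7.76/(0.36 × 52.5 × 2.322) = 0.1768 kg/m³.
(x−vt)²/(4Dt) = (1.528)²/(4 × 0.0576 × 7.45) = 1.360; exp(−1.360) = 0.2567.
C = 0.1768 × 0.2567 = 0.0454 kg/m³.

0.0454 kg/m³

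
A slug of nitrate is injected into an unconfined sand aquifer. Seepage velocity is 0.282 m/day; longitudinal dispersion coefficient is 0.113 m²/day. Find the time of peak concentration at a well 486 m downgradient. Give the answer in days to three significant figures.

For the 1D instantaneous-source solution, setting ∂C/∂t = 0 at fixed x gives v²t² + 2Dt − x² = 0, so t = (√(D² + v²x²) − D)/v².
√(D² + v²x²) = √(0.113² + 0.282² × 486²) = 137.1; v² = 0.079524.
t = (137.1 − 0.113)/0.079524 = 1720 days (vs. the pure-advection estimate x/v = 1720 d).

1720 days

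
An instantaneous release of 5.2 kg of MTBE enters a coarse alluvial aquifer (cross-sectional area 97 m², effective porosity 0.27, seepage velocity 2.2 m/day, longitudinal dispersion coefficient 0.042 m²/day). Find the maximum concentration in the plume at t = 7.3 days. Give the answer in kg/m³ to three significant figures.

The peak of an instantaneous 1D plume sits at x = vt; there the Gaussian factor is 1 and C_max = M/(n_e·A·√(4πDt)), where n_e·A is the pore area the mass is dissolved in.
√(4πDt) = √(4π × 0.042 × 7.3) = 1.963 m, so C_max = 5.2/(0.27 × 97 × 1.963) = 0.101 kg/m³.

0.101 kg/m³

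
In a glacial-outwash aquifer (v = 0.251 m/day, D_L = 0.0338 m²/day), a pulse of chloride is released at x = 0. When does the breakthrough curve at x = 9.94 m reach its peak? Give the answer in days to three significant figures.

39.1 days

For the 1D instantaneous-source solution, setting ∂C/∂t = 0 at fixed x gives v²t² + 2Dt − x² = 0, so t = (√(D² + v²x²) − D)/v².
√(D² + v²x²) = √(0.0338² + 0.251² × 9.94²) = 2.495; v² = 0.063001.
t = (2.495 − 0.0338)/0.063001 = 39.1 days (vs. the pure-advection estimate x/v = 39.6 d).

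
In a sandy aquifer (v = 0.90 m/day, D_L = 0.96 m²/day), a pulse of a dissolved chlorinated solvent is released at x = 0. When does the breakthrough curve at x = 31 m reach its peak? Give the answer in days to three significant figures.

For the 1D instantaneous-source solution, setting ∂C/∂t = 0 at fixed x gives v²t² + 2Dt − x² = 0, so t = (√(D² + v²x²) − D)/v².
√(D² + v²x²) = √(0.96² + 0.90² × 31²) = 27.92; v² = 0.81.
t = (27.92 − 0.96)/0.81 = 33.3 days (vs. the pure-advection estimate x/v = 34.4 d).

33.3 days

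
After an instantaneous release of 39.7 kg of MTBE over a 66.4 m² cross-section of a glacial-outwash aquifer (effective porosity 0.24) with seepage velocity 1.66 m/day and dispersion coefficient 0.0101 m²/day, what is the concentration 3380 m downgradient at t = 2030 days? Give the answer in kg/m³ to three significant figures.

0.0436 kg/m³

For an instantaneous plane source, C(x,t) = M/(n_e·A·√(4πDt)) · exp(−(x−vt)²/(4Dt)), with n_e·A the pore (flow) area.
Plume center vt = 1.66 × 2030 = 3369.8 m, so the well at 3380 m is 10.2 m downgradient of the peak.
√(4πDt) = 16.05 m, giving peak height M/(n_e·A·√(4πDt)) = 39.7/(0.24 × 66.4 × 16.05) = 0.1552 kg/m³.
(x−vt)²/(4Dt) = (10.2)²/(4 × 0.0101 × 2030) = 1.269; exp(−1.269) = 0.2811.
C = 0.1552 × 0.2811 = 0.0436 kg/m³.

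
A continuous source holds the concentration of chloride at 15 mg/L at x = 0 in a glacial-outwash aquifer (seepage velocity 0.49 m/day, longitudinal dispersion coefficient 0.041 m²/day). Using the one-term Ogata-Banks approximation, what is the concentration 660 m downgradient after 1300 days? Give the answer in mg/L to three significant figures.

For a continuous step input, C/C₀ ≈ ½·erfc((x−vt)/(2√(Dt))).
vt = 0.49 × 1300 = 637 m and 2√(Dt) = 2√(0.041 × 1300) = 14.60 m.
Argument (x−vt)/(2√(Dt)) = (660 − 637)/14.60 = 1.575; ½·erfc(1.575) = 0.01296.
C = 15 × 0.01296 = 0.194 mg/L.

0.194 mg/L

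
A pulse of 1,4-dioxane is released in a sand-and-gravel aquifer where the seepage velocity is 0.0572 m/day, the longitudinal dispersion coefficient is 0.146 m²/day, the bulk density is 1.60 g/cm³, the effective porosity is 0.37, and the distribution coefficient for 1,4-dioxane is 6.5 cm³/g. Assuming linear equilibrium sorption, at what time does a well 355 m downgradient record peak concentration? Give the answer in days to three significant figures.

Retardation factor R = 1 + ρ_b·K_d/n = 1 + 1.60 × 6.5/0.37 = 29.11.
Sorption retards both mechanisms: v_R = v/R = 0.001965 m/day, D_R = D/R = 0.005015 m²/day.
Peak time from v_R²t² + 2D_R t − x² = 0: t = (√(D_R² + v_R²x²) − D_R)/v_R².
√(D_R² + v_R²x²) = √(0.005015² + 0.001965² × 355²) = 0.6976; v_R² = 3.861e-06.
t = (0.6976 − 0.005015)/3.861e-06 = 179000 days.

179000 days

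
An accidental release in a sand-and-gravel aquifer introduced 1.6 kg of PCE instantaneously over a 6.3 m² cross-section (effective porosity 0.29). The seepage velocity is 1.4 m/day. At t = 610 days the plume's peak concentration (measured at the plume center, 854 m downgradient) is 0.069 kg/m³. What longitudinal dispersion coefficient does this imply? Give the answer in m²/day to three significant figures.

0.0210 m²/day

At the plume center C_max = M/(n_e·A·√(4πDt)), so D = M²/(4πt·(n_e·A·C_max)²).
n_e·A·C_max = 0.29 × 6.3 × 0.069 = 0.1261 kg/m.
D = 1.6²/(4π × 610 × 0.1261²) = 0.0210 m²/day.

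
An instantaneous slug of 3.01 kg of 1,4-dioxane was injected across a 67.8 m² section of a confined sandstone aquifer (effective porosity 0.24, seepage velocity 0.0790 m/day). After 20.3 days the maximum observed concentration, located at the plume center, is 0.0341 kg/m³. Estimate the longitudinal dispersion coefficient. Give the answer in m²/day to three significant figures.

0.115 m²/day

At the plume center C_max = M/(n_e·A·√(4πDt)), so D = M²/(4πt·(n_e·A·C_max)²).
n_e·A·C_max = 0.24 × 67.8 × 0.0341 = 0.5549 kg/m.
D = 3.01²/(4π × 20.3 × 0.5549²) = 0.115 m²/day.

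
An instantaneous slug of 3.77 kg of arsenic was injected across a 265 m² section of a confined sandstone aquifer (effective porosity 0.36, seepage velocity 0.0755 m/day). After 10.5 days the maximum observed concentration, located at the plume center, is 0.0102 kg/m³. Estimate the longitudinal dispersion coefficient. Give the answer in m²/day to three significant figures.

At the plume center C_max = M/(n_e·A·√(4πDt)), so D = M²/(4πt·(n_e·A·C_max)²).
n_e·A·C_max = 0.36 × 265 × 0.0102 = 0.9731 kg/m.
D = 3.77²/(4π × 10.5 × 0.9731²) = 0.114 m²/day.

0.114 m²/day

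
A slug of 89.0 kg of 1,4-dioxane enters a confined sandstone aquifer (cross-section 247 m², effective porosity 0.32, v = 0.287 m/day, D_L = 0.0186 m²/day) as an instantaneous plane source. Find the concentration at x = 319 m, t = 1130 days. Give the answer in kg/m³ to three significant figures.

For an instantaneous plane source, C(x,t) = M/(n_e·A·√(4πDt)) · exp(−(x−vt)²/(4Dt)), with n_e·A the pore (flow) area.
Plume center vt = 0.287 × 1130 = 324.31 m, so the well at 319 m is 5.31 m upgradient of the peak.
√(4πDt) = 16.25 m, giving peak height M/(n_e·A·√(4πDt)) = 89.0/(0.32 × 247 × 16.25) = 0.06929 kg/m³.
(x−vt)²/(4Dt) = (-5.31)²/(4 × 0.0186 × 1130) = 0.3354; exp(−0.3354) = 0.7151.
C = 0.06929 × 0.7151 = 0.0495 kg/m³.

0.0495 kg/m³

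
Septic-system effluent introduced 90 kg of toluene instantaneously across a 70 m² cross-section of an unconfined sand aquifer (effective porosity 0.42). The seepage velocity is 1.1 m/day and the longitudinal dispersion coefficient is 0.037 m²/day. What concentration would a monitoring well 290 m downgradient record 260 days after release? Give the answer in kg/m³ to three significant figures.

0.184 kg/m³

For an instantaneous plane source, C(x,t) = M/(n_e·A·√(4πDt)) · exp(−(x−vt)²/(4Dt)), with n_e·A the pore (flow) area.
Plume center vt = 1.1 × 260 = 286 m, so the well at 290 m is 4 m downgradient of the peak.
√(4πDt) = 10.99 m, giving peak height M/(n_e·A·√(4πDt)) = 90/(0.42 × 70 × 10.99) = 0.2785 kg/m³.
(x−vt)²/(4Dt) = (4)²/(4 × 0.037 × 260) = 0.4158; exp(−0.4158) = 0.6598.
C = 0.2785 × 0.6598 = 0.184 kg/m³.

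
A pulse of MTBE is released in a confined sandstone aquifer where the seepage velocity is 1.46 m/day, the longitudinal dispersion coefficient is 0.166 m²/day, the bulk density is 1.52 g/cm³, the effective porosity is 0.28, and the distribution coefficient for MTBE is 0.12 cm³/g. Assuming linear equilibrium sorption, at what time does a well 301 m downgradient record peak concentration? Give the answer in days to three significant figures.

Retardation factor R = 1 + ρ_b·K_d/n = 1 + 1.52 × 0.12/0.28 = 1.651.
Sorption retards both mechanisms: v_R = v/R = 0.8843 m/day, D_R = D/R = 0.1005 m²/day.
Peak time from v_R²t² + 2D_R t − x² = 0: t = (√(D_R² + v_R²x²) − D_R)/v_R².
√(D_R² + v_R²x²) = √(0.1005² + 0.8843² × 301²) = 266.2; v_R² = 0.7820.
t = (266.2 − 0.1005)/0.7820 = 340 days.

340 days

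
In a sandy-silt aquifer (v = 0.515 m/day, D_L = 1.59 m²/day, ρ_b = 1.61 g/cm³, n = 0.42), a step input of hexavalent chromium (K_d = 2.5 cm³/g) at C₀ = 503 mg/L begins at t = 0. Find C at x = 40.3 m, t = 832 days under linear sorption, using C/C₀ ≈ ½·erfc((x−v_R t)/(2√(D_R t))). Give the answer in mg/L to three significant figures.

Retardation factor R = 1 + ρ_b·K_d/n = 1 + 1.61 × 2.5/0.42 = 10.58.
Sorption retards both mechanisms: v_R = v/R = 0.04868 m/day, D_R = D/R = 0.1503 m²/day.
v_R·t = 0.04868 × 832 = 40.50176 m; 2√(D_R t) = 22.37 m; argument = (40.3 − 40.50176)/22.37 = -0.009019.
C = C₀ × ½·erfc(-0.009019) = 503 × 0.5051 = 254 mg/L.

254 mg/L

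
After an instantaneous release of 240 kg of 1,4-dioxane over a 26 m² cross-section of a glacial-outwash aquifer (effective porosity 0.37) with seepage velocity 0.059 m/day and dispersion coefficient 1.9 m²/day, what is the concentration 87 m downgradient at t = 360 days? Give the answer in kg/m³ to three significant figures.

0.0554 kg/m³

For an instantaneous plane source, C(x,t) = M/(n_e·A·√(4πDt)) · exp(−(x−vt)²/(4Dt)), with n_e·A the pore (flow) area.
Plume center vt = 0.059 × 360 = 21.24 m, so the well at 87 m is 65.76 m downgradient of the peak.
√(4πDt) = 92.71 m, giving peak height M/(n_e·A·√(4πDt)) = 240/(0.37 × 26 × 92.71) = 0.2691 kg/m³.
(x−vt)²/(4Dt) = (65.76)²/(4 × 1.9 × 360) = 1.581; exp(−1.581) = 0.2058.
C = 0.2691 × 0.2058 = 0.0554 kg/m³.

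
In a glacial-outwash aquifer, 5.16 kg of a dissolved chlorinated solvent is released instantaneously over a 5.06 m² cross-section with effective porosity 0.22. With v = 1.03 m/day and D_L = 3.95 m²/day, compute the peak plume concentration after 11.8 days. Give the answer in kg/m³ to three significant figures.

The peak of an instantaneous 1D plume sits at x = vt; there the Gaussian factor is 1 and C_max = M/(n_e·A·√(4πDt)), where n_e·A is the pore area the mass is dissolved in.
√(4πDt) = √(4π × 3.95 × 11.8) = 24.20 m, so C_max = 5.16/(0.22 × 5.06 × 24.20) = 0.192 kg/m³.

0.192 kg/m³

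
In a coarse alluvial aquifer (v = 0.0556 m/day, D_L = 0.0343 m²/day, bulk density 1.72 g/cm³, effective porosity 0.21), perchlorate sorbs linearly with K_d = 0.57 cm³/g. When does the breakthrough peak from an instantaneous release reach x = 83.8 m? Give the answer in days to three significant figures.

8480 days

Retardation factor R = 1 + ρ_b·K_d/n = 1 + 1.72 × 0.57/0.21 = 5.669.
Sorption retards both mechanisms: v_R = v/R = 0.009808 m/day, D_R = D/R = 0.006050 m²/day.
Peak time from v_R²t² + 2D_R t − x² = 0: t = (√(D_R² + v_R²x²) − D_R)/v_R².
√(D_R² + v_R²x²) = √(0.006050² + 0.009808² × 83.8²) = 0.8219; v_R² = 9.620e-05.
t = (0.8219 − 0.006050)/9.620e-05 = 8480 days.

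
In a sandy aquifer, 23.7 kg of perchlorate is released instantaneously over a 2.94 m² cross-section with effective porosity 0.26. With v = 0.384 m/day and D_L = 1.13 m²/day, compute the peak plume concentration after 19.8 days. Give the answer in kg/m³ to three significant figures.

The peak of an instantaneous 1D plume sits at x = vt; there the Gaussian factor is 1 and C_max = M/(n_e·A·√(4πDt)), where n_e·A is the pore area the mass is dissolved in.
√(4πDt) = √(4π × 1.13 × 19.8) = 16.77 m, so C_max = 23.7/(0.26 × 2.94 × 16.77) = 1.85 kg/m³.

1.85 kg/m³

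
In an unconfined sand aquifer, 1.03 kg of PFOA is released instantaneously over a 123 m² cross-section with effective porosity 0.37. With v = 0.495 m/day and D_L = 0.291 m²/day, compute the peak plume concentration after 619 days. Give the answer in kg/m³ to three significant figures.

0.000476 kg/m³

The peak of an instantaneous 1D plume sits at x = vt; there the Gaussian factor is 1 and C_max = M/(n_e·A·√(4πDt)), where n_e·A is the pore area the mass is dissolved in.
√(4πDt) = √(4π × 0.291 × 619) = 47.58 m, so C_max = 1.03/(0.37 × 123 × 47.58) = 0.000476 kg/m³.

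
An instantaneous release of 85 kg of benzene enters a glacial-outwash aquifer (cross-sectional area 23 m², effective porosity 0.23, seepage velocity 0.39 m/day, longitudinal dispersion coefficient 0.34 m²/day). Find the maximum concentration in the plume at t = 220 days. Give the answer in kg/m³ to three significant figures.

The peak of an instantaneous 1D plume sits at x = vt; there the Gaussian factor is 1 and C_max = M/(n_e·A·√(4πDt)), where n_e·A is the pore area the mass is dissolved in.
√(4πDt) = √(4π × 0.34 × 220) = 30.66 m, so C_max = 85/(0.23 × 23 × 30.66) = 0.524 kg/m³.

0.524 kg/m³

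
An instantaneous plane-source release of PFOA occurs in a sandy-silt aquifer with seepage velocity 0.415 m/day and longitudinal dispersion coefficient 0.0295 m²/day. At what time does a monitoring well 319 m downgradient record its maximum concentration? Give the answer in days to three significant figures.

For the 1D instantaneous-source solution, setting ∂C/∂t = 0 at fixed x gives v²t² + 2Dt − x² = 0, so t = (√(D² + v²x²) − D)/v².
√(D² + v²x²) = √(0.0295² + 0.415² × 319²) = 132.4; v² = 0.172225.
t = (132.4 − 0.0295)/0.172225 = 769 days (vs. the pure-advection estimate x/v = 769 d).

769 days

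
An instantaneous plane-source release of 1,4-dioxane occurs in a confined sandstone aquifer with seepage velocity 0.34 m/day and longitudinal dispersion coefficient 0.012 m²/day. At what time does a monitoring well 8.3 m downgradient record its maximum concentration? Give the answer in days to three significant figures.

For the 1D instantaneous-source solution, setting ∂C/∂t = 0 at fixed x gives v²t² + 2Dt − x² = 0, so t = (√(D² + v²x²) − D)/v².
√(D² + v²x²) = √(0.012² + 0.34² × 8.3²) = 2.822; v² = 0.1156.
t = (2.822 − 0.012)/0.1156 = 24.3 days (vs. the pure-advection estimate x/v = 24.4 d).

24.3 days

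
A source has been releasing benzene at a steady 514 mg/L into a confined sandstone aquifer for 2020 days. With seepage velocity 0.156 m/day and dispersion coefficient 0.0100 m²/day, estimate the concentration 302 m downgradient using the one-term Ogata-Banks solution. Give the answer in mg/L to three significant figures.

504 mg/L

For a continuous step input, C/C₀ ≈ ½·erfc((x−vt)/(2√(Dt))).
vt = 0.156 × 2020 = 315.12 m and 2√(Dt) = 2√(0.0100 × 2020) = 8.989 m.
Argument (x−vt)/(2√(Dt)) = (302 − 315.12)/8.989 = -1.460; ½·erfc(-1.460) = 0.9805.
C = 514 × 0.9805 = 504 mg/L.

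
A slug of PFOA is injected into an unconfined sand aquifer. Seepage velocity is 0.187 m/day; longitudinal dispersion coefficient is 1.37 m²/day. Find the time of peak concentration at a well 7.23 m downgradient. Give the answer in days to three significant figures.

For the 1D instantaneous-source solution, setting ∂C/∂t = 0 at fixed x gives v²t² + 2Dt − x² = 0, so t = (√(D² + v²x²) − D)/v².
√(D² + v²x²) = √(1.37² + 0.187² × 7.23²) = 1.925; v² = 0.034969.
t = (1.925 − 1.37)/0.034969 = 15.9 days (vs. the pure-advection estimate x/v = 38.7 d).

15.9 days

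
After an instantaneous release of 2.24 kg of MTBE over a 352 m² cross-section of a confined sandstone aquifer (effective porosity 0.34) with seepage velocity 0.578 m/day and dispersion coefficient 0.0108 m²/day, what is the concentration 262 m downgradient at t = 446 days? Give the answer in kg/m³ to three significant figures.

For an instantaneous plane source, C(x,t) = M/(n_e·A·√(4πDt)) · exp(−(x−vt)²/(4Dt)), with n_e·A the pore (flow) area.
Plume center vt = 0.578 × 446 = 257.788 m, so the well at 262 m is 4.212 m downgradient of the peak.
√(4πDt) = 7.780 m, giving peak height M/(n_e·A·√(4πDt)) = 2.24/(0.34 × 352 × 7.780) = 0.002406 kg/m³.
(x−vt)²/(4Dt) = (4.212)²/(4 × 0.0108 × 446) = 0.9208; exp(−0.9208) = 0.3982.
C = 0.002406 × 0.3982 = 0.000958 kg/m³.

0.000958 kg/m³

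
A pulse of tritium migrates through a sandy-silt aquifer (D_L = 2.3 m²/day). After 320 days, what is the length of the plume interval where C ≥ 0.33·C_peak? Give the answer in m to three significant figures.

114 m

The plume is Gaussian with σ = √(2Dt) = √(2 × 2.3 × 320) = 38.37 m.
C/C_peak = exp(−Δx²/(2σ²)) = 0.33 ⇒ Δx = σ·√(−2 ln 0.33) = 38.37 × 1.489 = 57.13 m.
Width = 2Δx = 114 m.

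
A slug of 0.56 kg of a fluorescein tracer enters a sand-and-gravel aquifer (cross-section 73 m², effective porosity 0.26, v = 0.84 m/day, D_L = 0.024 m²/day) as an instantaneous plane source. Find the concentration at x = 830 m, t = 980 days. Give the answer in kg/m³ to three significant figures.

For an instantaneous plane source, C(x,t) = M/(n_e·A·√(4πDt)) · exp(−(x−vt)²/(4Dt)), with n_e·A the pore (flow) area.
Plume center vt = 0.84 × 980 = 823.2 m, so the well at 830 m is 6.8 m downgradient of the peak.
√(4πDt) = 17.19 m, giving peak height M/(n_e·A·√(4πDt)) = 0.56/(0.26 × 73 × 17.19) = 0.001716 kg/m³.
(x−vt)²/(4Dt) = (6.8)²/(4 × 0.024 × 980) = 0.4915; exp(−0.4915) = 0.6117.
C = 0.001716 × 0.6117 = 0.00105 kg/m³.

0.00105 kg/m³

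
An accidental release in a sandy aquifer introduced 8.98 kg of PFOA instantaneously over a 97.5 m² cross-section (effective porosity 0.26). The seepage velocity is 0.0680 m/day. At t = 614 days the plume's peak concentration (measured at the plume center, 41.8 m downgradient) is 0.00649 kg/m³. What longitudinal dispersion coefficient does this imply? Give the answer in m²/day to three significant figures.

0.386 m²/day

At the plume center C_max = M/(n_e·A·√(4πDt)), so D = M²/(4πt·(n_e·A·C_max)²).
n_e·A·C_max = 0.26 × 97.5 × 0.00649 = 0.1645 kg/m.
D = 8.98²/(4π × 614 × 0.1645²) = 0.386 m²/day.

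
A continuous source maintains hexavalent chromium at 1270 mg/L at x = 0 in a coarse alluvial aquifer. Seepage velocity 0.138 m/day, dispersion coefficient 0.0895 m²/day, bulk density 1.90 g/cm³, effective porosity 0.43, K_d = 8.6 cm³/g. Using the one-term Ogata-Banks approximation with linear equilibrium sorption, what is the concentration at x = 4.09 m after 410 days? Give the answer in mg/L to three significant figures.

34.5 mg/L

Retardation factor R = 1 + ρ_b·K_d/n = 1 + 1.90 × 8.6/0.43 = 39.00.
Sorption retards both mechanisms: v_R = v/R = 0.003538 m/day, D_R = D/R = 0.002295 m²/day.
v_R·t = 0.003538 × 410 = 1.45058 m; 2√(D_R t) = 1.940 m; argument = (4.09 − 1.45058)/1.940 = 1.361.
C = C₀ × ½·erfc(1.361) = 1270 × 0.02713 = 34.5 mg/L.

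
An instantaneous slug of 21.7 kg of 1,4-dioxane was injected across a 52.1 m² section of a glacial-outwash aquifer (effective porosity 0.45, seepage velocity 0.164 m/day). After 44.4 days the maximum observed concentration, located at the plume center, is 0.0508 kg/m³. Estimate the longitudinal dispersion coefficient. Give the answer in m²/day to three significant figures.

0.595 m²/day

At the plume center C_max = M/(n_e·A·√(4πDt)), so D = M²/(4πt·(n_e·A·C_max)²).
n_e·A·C_max = 0.45 × 52.1 × 0.0508 = 1.191 kg/m.
D = 21.7²/(4π × 44.4 × 1.191²) = 0.595 m²/day.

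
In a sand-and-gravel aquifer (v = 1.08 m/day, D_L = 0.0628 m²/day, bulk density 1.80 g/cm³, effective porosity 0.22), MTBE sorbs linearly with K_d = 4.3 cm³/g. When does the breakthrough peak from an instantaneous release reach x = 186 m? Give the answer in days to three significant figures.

Retardation factor R = 1 + ρ_b·K_d/n = 1 + 1.80 × 4.3/0.22 = 36.18.
Sorption retards both mechanisms: v_R = v/R = 0.02985 m/day, D_R = D/R = 0.001736 m²/day.
Peak time from v_R²t² + 2D_R t − x² = 0: t = (√(D_R² + v_R²x²) − D_R)/v_R².
√(D_R² + v_R²x²) = √(0.001736² + 0.02985² × 186²) = 5.552; v_R² = 0.0008910.
t = (5.552 − 0.001736)/0.0008910 = 6230 days.

6230 days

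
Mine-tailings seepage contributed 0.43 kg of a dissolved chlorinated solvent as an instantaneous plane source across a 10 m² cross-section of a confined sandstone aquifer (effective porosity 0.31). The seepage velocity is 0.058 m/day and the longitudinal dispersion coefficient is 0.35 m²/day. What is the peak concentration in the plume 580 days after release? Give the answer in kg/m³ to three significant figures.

The peak of an instantaneous 1D plume sits at x = vt; there the Gaussian factor is 1 and C_max = M/(n_e·A·√(4πDt)), where n_e·A is the pore area the mass is dissolved in.
√(4πDt) = √(4π × 0.35 × 580) = 50.51 m, so C_max = 0.43/(0.31 × 10 × 50.51) = 0.00275 kg/m³.

0.00275 kg/m³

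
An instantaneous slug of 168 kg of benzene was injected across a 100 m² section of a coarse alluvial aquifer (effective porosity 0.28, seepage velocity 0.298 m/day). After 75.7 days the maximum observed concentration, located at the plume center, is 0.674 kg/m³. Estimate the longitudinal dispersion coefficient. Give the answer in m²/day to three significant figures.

At the plume center C_max = M/(n_e·A·√(4πDt)), so D = M²/(4πt·(n_e·A·C_max)²).
n_e·A·C_max = 0.28 × 100 × 0.674 = 18.87 kg/m.
D = 168²/(4π × 75.7 × 18.87²) = 0.0833 m²/day.

0.0833 m²/day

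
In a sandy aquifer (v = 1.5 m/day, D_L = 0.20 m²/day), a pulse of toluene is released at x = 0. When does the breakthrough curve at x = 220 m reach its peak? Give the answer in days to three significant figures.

For the 1D instantaneous-source solution, setting ∂C/∂t = 0 at fixed x gives v²t² + 2Dt − x² = 0, so t = (√(D² + v²x²) − D)/v².
√(D² + v²x²) = √(0.20² + 1.5² × 220²) = 330.0; v² = 2.25.
t = (330.0 − 0.20)/2.25 = 147 days (vs. the pure-advection estimate x/v = 147 d).

147 days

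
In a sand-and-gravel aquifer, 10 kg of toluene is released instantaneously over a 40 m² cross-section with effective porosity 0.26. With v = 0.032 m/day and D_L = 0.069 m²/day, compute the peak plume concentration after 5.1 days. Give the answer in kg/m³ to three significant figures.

0.457 kg/m³

The peak of an instantaneous 1D plume sits at x = vt; there the Gaussian factor is 1 and C_max = M/(n_e·A·√(4πDt)), where n_e·A is the pore area the mass is dissolved in.
√(4πDt) = √(4π × 0.069 × 5.1) = 2.103 m, so C_max = 10/(0.26 × 40 × 2.103) = 0.457 kg/m³.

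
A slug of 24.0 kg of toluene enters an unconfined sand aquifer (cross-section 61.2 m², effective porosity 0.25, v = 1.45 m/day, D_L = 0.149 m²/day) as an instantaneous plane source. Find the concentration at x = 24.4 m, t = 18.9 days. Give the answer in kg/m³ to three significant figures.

For an instantaneous plane source, C(x,t) = M/(n_e·A·√(4πDt)) · exp(−(x−vt)²/(4Dt)), with n_e·A the pore (flow) area.
Plume center vt = 1.45 × 18.9 = 27.405 m, so the well at 24.4 m is 3.005 m upgradient of the peak.
√(4πDt) = 5.949 m, giving peak height M/(n_e·A·√(4πDt)) = 24.0/(0.25 × 61.2 × 5.949) = 0.2637 kg/m³.
(x−vt)²/(4Dt) = (-3.005)²/(4 × 0.149 × 18.9) = 0.8016; exp(−0.8016) = 0.4486.
C = 0.2637 × 0.4486 = 0.118 kg/m³.

0.118 kg/m³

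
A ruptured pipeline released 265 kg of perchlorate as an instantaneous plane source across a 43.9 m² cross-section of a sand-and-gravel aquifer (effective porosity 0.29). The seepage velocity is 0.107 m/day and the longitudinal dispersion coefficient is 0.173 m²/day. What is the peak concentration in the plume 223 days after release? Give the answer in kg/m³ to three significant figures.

The peak of an instantaneous 1D plume sits at x = vt; there the Gaussian factor is 1 and C_max = M/(n_e·A·√(4πDt)), where n_e·A is the pore area the mass is dissolved in.
√(4πDt) = √(4π × 0.173 × 223) = 22.02 m, so C_max = 265/(0.29 × 43.9 × 22.02) = 0.945 kg/m³.

0.945 kg/m³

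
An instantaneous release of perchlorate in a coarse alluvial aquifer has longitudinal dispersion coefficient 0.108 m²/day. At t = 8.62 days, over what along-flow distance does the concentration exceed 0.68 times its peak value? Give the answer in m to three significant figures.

The plume is Gaussian with σ = √(2Dt) = √(2 × 0.108 × 8.62) = 1.365 m.
C/C_peak = exp(−Δx²/(2σ²)) = 0.68 ⇒ Δx = σ·√(−2 ln 0.68) = 1.365 × 0.8783 = 1.199 m.
Width = 2Δx = 2.40 m.

2.40 m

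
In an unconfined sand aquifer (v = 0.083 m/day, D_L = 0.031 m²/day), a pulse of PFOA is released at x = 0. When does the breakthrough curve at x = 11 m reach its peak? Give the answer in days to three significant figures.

128 days

For the 1D instantaneous-source solution, setting ∂C/∂t = 0 at fixed x gives v²t² + 2Dt − x² = 0, so t = (√(D² + v²x²) − D)/v².
√(D² + v²x²) = √(0.031² + 0.083² × 11²) = 0.9135; v² = 0.006889.
t = (0.9135 − 0.031)/0.006889 = 128 days (vs. the pure-advection estimate x/v = 133 d).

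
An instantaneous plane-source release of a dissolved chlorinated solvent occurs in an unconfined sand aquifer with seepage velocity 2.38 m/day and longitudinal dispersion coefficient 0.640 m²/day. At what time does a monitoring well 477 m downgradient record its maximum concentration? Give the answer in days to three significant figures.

200 days

For the 1D instantaneous-source solution, setting ∂C/∂t = 0 at fixed x gives v²t² + 2Dt − x² = 0, so t = (√(D² + v²x²) − D)/v².
√(D² + v²x²) = √(0.640² + 2.38² × 477²) = 1135; v² = 5.6644.
t = (1135 − 0.640)/5.6644 = 200 days (vs. the pure-advection estimate x/v = 200 d).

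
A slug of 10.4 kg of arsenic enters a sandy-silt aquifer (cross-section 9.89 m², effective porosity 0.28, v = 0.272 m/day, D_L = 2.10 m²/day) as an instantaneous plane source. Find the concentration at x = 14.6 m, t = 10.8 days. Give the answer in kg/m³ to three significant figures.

0.0497 kg/m³

For an instantaneous plane source, C(x,t) = M/(n_e·A·√(4πDt)) · exp(−(x−vt)²/(4Dt)), with n_e·A the pore (flow) area.
Plume center vt = 0.272 × 10.8 = 2.9376 m, so the well at 14.6 m is 11.6624 m downgradient of the peak.
√(4πDt) = 16.88 m, giving peak height M/(n_e·A·√(4πDt)) = 10.4/(0.28 × 9.89 × 16.88) = 0.2225 kg/m³.
(x−vt)²/(4Dt) = (11.6624)²/(4 × 2.10 × 10.8) = 1.499; exp(−1.499) = 0.2234.
C = 0.2225 × 0.2234 = 0.0497 kg/m³.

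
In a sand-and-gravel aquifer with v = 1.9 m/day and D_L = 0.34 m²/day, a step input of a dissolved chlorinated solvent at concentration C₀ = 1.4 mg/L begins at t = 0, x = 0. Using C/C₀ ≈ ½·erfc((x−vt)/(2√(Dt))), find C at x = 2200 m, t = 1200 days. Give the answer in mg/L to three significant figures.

1.40 mg/L

For a continuous step input, C/C₀ ≈ ½·erfc((x−vt)/(2√(Dt))).
vt = 1.9 × 1200 = 2280 m and 2√(Dt) = 2√(0.34 × 1200) = 40.40 m.
Argument (x−vt)/(2√(Dt)) = (2200 − 2280)/40.40 = -1.980; ½·erfc(-1.980) = 0.9974.
C = 1.4 × 0.9974 = 1.40 mg/L.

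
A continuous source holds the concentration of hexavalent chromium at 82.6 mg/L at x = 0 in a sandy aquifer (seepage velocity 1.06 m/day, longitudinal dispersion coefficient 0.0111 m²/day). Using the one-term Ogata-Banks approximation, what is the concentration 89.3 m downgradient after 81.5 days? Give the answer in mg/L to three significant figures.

1.26 mg/L

For a continuous step input, C/C₀ ≈ ½·erfc((x−vt)/(2√(Dt))).
vt = 1.06 × 81.5 = 86.39 m and 2√(Dt) = 2√(0.0111 × 81.5) = 1.902 m.
Argument (x−vt)/(2√(Dt)) = (89.3 − 86.39)/1.902 = 1.530; ½·erfc(1.530) = 0.01524.
C = 82.6 × 0.01524 = 1.26 mg/L.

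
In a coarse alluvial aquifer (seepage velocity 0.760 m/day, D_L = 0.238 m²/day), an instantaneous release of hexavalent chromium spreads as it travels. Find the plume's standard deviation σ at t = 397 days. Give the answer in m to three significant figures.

Dispersive spreading gives a Gaussian with σ² = 2Dt; advection only shifts the center.
σ = √(2 × 0.238 × 397) = 13.7 m.

13.7 m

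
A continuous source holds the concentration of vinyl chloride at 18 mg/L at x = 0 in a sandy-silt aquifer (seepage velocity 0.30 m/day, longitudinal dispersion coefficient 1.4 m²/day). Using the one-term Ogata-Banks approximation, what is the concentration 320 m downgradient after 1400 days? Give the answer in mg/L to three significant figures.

17.0 mg/L

For a continuous step input, C/C₀ ≈ ½·erfc((x−vt)/(2√(Dt))).
vt = 0.30 × 1400 = 420 m and 2√(Dt) = 2√(1.4 × 1400) = 88.54 m.
Argument (x−vt)/(2√(Dt)) = (320 − 420)/88.54 = -1.129; ½·erfc(-1.129) = 0.9448.
C = 18 × 0.9448 = 17.0 mg/L.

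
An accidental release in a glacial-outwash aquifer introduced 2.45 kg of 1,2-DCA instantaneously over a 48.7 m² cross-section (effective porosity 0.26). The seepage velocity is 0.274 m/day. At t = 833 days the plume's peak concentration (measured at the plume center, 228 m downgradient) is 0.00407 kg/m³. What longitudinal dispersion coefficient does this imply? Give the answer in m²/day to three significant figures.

0.216 m²/day

At the plume center C_max = M/(n_e·A·√(4πDt)), so D = M²/(4πt·(n_e·A·C_max)²).
n_e·A·C_max = 0.26 × 48.7 × 0.00407 = 0.05153 kg/m.
D = 2.45²/(4π × 833 × 0.05153²) = 0.216 m²/day.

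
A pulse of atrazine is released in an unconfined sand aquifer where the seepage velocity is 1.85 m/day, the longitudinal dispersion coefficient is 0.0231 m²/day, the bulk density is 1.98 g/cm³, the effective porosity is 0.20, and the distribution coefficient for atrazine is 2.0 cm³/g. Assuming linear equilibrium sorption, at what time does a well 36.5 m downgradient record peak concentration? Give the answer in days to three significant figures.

Retardation factor R = 1 + ρ_b·K_d/n = 1 + 1.98 × 2.0/0.20 = 20.80.
Sorption retards both mechanisms: v_R = v/R = 0.08894 m/day, D_R = D/R = 0.001111 m²/day.
Peak time from v_R²t² + 2D_R t − x² = 0: t = (√(D_R² + v_R²x²) − D_R)/v_R².
√(D_R² + v_R²x²) = √(0.001111² + 0.08894² × 36.5²) = 3.246; v_R² = 0.007910.
t = (3.246 − 0.001111)/0.007910 = 410 days.

410 days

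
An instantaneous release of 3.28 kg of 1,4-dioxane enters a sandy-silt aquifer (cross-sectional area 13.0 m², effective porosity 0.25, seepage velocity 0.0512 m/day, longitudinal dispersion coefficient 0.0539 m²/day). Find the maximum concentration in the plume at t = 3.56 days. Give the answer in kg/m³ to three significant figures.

0.650 kg/m³

The peak of an instantaneous 1D plume sits at x = vt; there the Gaussian factor is 1 and C_max = M/(n_e·A·√(4πDt)), where n_e·A is the pore area the mass is dissolved in.
√(4πDt) = √(4π × 0.0539 × 3.56) = 1.553 m, so C_max = 3.28/(0.25 × 13.0 × 1.553) = 0.650 kg/m³.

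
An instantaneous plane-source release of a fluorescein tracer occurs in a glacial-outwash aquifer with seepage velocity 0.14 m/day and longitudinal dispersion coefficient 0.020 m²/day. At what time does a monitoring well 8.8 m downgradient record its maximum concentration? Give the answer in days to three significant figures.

61.8 days

For the 1D instantaneous-source solution, setting ∂C/∂t = 0 at fixed x gives v²t² + 2Dt − x² = 0, so t = (√(D² + v²x²) − D)/v².
√(D² + v²x²) = √(0.020² + 0.14² × 8.8²) = 1.232; v² = 0.0196.
t = (1.232 − 0.020)/0.0196 = 61.8 days (vs. the pure-advection estimate x/v = 62.9 d).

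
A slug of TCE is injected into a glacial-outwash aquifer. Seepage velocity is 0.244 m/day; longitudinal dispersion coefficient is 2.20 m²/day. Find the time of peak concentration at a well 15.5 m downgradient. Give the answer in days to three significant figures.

For the 1D instantaneous-source solution, setting ∂C/∂t = 0 at fixed x gives v²t² + 2Dt − x² = 0, so t = (√(D² + v²x²) − D)/v².
√(D² + v²x²) = √(2.20² + 0.244² × 15.5²) = 4.375; v² = 0.059536.
t = (4.375 − 2.20)/0.059536 = 36.5 days (vs. the pure-advection estimate x/v = 63.5 d).

36.5 days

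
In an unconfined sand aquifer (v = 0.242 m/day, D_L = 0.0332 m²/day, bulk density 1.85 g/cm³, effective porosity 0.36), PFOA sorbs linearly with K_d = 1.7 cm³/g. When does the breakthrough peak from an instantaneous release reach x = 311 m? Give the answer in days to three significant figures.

12500 days

Retardation factor R = 1 + ρ_b·K_d/n = 1 + 1.85 × 1.7/0.36 = 9.736.
Sorption retards both mechanisms: v_R = v/R = 0.02486 m/day, D_R = D/R = 0.003410 m²/day.
Peak time from v_R²t² + 2D_R t − x² = 0: t = (√(D_R² + v_R²x²) − D_R)/v_R².
√(D_R² + v_R²x²) = √(0.003410² + 0.02486² × 311²) = 7.731; v_R² = 0.0006180.
t = (7.731 − 0.003410)/0.0006180 = 12500 days.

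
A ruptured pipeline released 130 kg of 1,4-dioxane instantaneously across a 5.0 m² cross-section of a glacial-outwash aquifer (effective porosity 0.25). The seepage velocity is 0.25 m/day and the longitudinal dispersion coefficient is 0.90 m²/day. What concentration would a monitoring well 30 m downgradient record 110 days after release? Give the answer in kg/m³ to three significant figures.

2.90 kg/m³

For an instantaneous plane source, C(x,t) = M/(n_e·A·√(4πDt)) · exp(−(x−vt)²/(4Dt)), with n_e·A the pore (flow) area.
Plume center vt = 0.25 × 110 = 27.5 m, so the well at 30 m is 2.5 m downgradient of the peak.
√(4πDt) = 35.27 m, giving peak height M/(n_e·A·√(4πDt)) = 130/(0.25 × 5.0 × 35.27) = 2.949 kg/m³.
(x−vt)²/(4Dt) = (2.5)²/(4 × 0.90 × 110) = 0.01578; exp(−0.01578) = 0.9843.
C = 2.949 × 0.9843 = 2.90 kg/m³.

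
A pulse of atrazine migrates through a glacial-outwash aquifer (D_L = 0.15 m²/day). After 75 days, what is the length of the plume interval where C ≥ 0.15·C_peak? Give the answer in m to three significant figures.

18.5 m

The plume is Gaussian with σ = √(2Dt) = √(2 × 0.15 × 75) = 4.743 m.
C/C_peak = exp(−Δx²/(2σ²)) = 0.15 ⇒ Δx = σ·√(−2 ln 0.15) = 4.743 × 1.948 = 9.239 m.
Width = 2Δx = 18.5 m.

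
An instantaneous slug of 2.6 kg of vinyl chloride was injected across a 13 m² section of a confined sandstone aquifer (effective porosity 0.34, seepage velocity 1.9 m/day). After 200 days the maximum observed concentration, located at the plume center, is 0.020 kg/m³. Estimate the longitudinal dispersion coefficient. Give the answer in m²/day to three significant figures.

At the plume center C_max = M/(n_e·A·√(4πDt)), so D = M²/(4πt·(n_e·A·C_max)²).
n_e·A·C_max = 0.34 × 13 × 0.020 = 0.08840 kg/m.
D = 2.6²/(4π × 200 × 0.08840²) = 0.344 m²/day.

0.344 m²/day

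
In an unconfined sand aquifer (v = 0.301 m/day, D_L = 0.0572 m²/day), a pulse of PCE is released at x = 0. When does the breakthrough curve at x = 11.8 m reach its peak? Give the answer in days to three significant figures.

For the 1D instantaneous-source solution, setting ∂C/∂t = 0 at fixed x gives v²t² + 2Dt − x² = 0, so t = (√(D² + v²x²) − D)/v².
√(D² + v²x²) = √(0.0572² + 0.301² × 11.8²) = 3.552; v² = 0.090601.
t = (3.552 − 0.0572)/0.090601 = 38.6 days (vs. the pure-advection estimate x/v = 39.2 d).

38.6 days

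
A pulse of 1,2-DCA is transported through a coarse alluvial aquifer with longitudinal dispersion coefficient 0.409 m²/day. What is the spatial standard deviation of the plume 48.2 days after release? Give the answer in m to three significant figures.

Dispersive spreading gives a Gaussian with σ² = 2Dt; advection only shifts the center.
σ = √(2 × 0.409 × 48.2) = 6.28 m.

6.28 m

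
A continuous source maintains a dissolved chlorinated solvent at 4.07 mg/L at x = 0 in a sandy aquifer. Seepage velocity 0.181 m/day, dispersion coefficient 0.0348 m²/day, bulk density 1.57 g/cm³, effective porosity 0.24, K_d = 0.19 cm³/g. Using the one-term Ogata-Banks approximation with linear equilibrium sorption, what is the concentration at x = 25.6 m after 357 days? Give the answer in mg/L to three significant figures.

Retardation factor R = 1 + ρ_b·K_d/n = 1 + 1.57 × 0.19/0.24 = 2.243.
Sorption retards both mechanisms: v_R = v/R = 0.08070 m/day, D_R = D/R = 0.01551 m²/day.
v_R·t = 0.08070 × 357 = 28.8099 m; 2√(D_R t) = 4.706 m; argument = (25.6 − 28.8099)/4.706 = -0.6821.
C = C₀ × ½·erfc(-0.6821) = 4.07 × 0.8326 = 3.39 mg/L.

3.39 mg/L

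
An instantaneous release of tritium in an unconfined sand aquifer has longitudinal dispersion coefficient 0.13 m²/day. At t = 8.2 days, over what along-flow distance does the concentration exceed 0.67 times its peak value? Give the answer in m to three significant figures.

2.61 m

The plume is Gaussian with σ = √(2Dt) = √(2 × 0.13 × 8.2) = 1.460 m.
C/C_peak = exp(−Δx²/(2σ²)) = 0.67 ⇒ Δx = σ·√(−2 ln 0.67) = 1.460 × 0.8950 = 1.307 m.
Width = 2Δx = 2.61 m.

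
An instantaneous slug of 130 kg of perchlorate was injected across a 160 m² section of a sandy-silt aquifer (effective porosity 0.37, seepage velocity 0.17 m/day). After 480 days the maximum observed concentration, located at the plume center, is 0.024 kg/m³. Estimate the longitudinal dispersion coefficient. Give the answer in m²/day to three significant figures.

1.39 m²/day

At the plume center C_max = M/(n_e·A·√(4πDt)), so D = M²/(4πt·(n_e·A·C_max)²).
n_e·A·C_max = 0.37 × 160 × 0.024 = 1.421 kg/m.
D = 130²/(4π × 480 × 1.421²) = 1.39 m²/day.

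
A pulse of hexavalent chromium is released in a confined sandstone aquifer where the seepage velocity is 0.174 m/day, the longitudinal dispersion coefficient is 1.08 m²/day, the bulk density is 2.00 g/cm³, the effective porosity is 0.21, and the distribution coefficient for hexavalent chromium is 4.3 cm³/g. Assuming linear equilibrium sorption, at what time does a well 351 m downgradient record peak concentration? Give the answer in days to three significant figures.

Retardation factor R = 1 + ρ_b·K_d/n = 1 + 2.00 × 4.3/0.21 = 41.95.
Sorption retards both mechanisms: v_R = v/R = 0.004148 m/day, D_R = D/R = 0.02574 m²/day.
Peak time from v_R²t² + 2D_R t − x² = 0: t = (√(D_R² + v_R²x²) − D_R)/v_R².
√(D_R² + v_R²x²) = √(0.02574² + 0.004148² × 351²) = 1.456; v_R² = 1.721e-05.
t = (1.456 − 0.02574)/1.721e-05 = 83100 days.

83100 days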